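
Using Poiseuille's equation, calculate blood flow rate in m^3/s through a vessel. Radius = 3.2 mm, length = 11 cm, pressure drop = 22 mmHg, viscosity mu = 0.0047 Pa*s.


Q = pi*r^4*dP / (8*mu*L)
r = 0.0032 m, L = 0.11 m
dP = 22 mmHg = 2933.084 Pa
Q = 2.3361e-04 m^3/s


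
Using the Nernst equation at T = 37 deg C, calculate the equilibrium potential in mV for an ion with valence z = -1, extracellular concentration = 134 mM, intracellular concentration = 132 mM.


E = (RT/(zF)) * ln(C_out/C_in)
T = 37 + 273.15 = 310.15 K
E = (8.314 * 310.15 / (-1 * 96485)) * ln(134/132)
E = -0.4019 mV


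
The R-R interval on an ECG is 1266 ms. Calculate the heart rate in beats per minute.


HR = 60 / RR_interval(s)
RR = 1266 ms = 1.266 s
HR = 60 / 1.266 = 47.39 bpm


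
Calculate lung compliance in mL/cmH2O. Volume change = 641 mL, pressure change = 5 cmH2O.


C = dV / dP
C = 641 / 5
C = 128.2 mL/cmH2O


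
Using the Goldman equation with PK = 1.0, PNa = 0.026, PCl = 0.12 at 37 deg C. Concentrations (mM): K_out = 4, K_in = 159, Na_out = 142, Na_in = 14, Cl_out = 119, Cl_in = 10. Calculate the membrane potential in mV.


Vm = (RT/F)*ln((PK*Ko + PNa*Nao + PCl*Cli)/(PK*Ki + PNa*Nai + PCl*Clo))
Numer = 8.892, Denom = 173.644
Vm = -79.42 mV


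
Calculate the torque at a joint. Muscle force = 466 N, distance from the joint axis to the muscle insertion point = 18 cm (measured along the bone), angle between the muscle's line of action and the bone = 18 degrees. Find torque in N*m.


Torque = F * d * sin(theta)   (moment arm = d*sin(theta))
d = 18 cm = 0.18 m
Torque = 466 * 0.18 * sin(18)
Torque = 25.92 N*m


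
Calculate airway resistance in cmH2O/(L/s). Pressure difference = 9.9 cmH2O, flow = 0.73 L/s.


R = dP / flow
R = 9.9 / 0.73
R = 13.56 cmH2O/(L/s)


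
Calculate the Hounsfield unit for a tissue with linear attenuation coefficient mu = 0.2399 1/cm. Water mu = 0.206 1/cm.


HU = ((mu_tissue - mu_water) / mu_water) * 1000
HU = ((0.2399 - 0.206) / 0.206) * 1000
HU = 164.6


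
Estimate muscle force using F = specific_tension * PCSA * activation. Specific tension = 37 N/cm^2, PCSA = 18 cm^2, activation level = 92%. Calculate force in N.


F = sigma * PCSA * activation
F = 37 * 18 * 0.92
F = 612.7 N


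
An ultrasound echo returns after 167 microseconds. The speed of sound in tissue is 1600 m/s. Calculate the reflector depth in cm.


depth = c * t / 2
t = 167 us = 1.6700e-04 s
depth = 1600 * 1.6700e-04 / 2
depth = 0.1336 m = 13.36 cm


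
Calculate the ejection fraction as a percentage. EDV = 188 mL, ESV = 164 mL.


SV = EDV - ESV = 188 - 164 = 24 mL
EF = SV/EDV * 100 = 24/188 * 100
EF = 12.77%


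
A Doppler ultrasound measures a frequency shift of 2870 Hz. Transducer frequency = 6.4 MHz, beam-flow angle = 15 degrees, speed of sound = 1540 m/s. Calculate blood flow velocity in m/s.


v = fd * c / (2 * f0 * cos(theta))
v = 2870 * 1540 / (2 * 6.4000e+06 * cos(15))
v = 0.3575 m/s


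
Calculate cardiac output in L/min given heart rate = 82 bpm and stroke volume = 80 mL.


CO = HR * SV
CO = 82 * 80 / 1000
CO = 6.56 L/min


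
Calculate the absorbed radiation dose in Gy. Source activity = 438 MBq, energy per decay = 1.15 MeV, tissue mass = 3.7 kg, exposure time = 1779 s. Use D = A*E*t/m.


A = 438 MBq = 4.3800e+08 Bq
E = 1.15 MeV = 1.8423e-13 J
D = A*E*t/m = 4.3800e+08*1.8423e-13*1779/3.7
D = 0.0388 Gy


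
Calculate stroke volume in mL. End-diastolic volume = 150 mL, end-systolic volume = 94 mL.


SV = EDV - ESV
SV = 150 - 94
SV = 56 mL


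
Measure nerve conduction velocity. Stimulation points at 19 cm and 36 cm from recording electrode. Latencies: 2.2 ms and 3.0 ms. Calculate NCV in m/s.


Distance = (36 - 19) / 100 = 0.17 m
dt = (3.0 - 2.2) / 1000 = 8.0000e-04 s
NCV = dist / dt = 212.5 m/s


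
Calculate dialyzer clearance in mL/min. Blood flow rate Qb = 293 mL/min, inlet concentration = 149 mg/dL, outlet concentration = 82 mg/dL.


K = Qb * (Cb_in - Cb_out) / Cb_in
K = 293 * (149 - 82) / 149
K = 131.8 mL/min


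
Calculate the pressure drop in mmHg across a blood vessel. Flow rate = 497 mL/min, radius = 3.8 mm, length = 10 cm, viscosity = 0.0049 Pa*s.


dP = 8*mu*L*Q / (pi*r^4)
Q = 497 mL/min = 8.28333e-06 m^3/s
dP = 49.5686 Pa = 49.5686 / 133.322 mmHg = 0.3718 mmHg


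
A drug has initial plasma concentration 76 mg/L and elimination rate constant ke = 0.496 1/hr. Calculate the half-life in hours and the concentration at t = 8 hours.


t_half = ln(2) / ke = 0.693147 / 0.496 = 1.397 hr
C(t) = C0 * exp(-ke*t) = 76 * exp(-0.496*8)
C(8) = 1.437 mg/L


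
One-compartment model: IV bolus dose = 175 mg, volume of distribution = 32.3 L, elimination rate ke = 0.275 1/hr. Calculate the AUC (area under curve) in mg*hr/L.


C0 = Dose/Vd = 175/32.3 = 5.41796 mg/L
AUC = C0/ke = 5.41796/0.275
AUC = 19.7 mg*hr/L


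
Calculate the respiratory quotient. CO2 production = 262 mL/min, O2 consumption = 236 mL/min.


RQ = VCO2 / VO2
RQ = 262 / 236
RQ = 1.11


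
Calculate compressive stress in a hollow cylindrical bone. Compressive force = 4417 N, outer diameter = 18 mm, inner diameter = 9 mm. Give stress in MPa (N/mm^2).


A = pi*(r_o^2 - r_i^2)
r_o = 9 mm, r_i = 4.5 mm
A = 190.852 mm^2
sigma = F/A = 4417 / 190.852
sigma = 23.14 MPa


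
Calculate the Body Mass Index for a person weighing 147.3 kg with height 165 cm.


BMI = weight / height^2
height = 165 cm = 1.65 m
BMI = 147.3 / 1.65^2
BMI = 54.1 kg/m^2


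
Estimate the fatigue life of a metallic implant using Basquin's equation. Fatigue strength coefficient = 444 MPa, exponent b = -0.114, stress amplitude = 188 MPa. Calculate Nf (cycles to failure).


sigma_a = sigma_f' * (2Nf)^b
2Nf = (sigma_a/sigma_f')^(1/b)
2Nf = (188/444)^(1/-0.114)
2Nf = 1878.9039
Nf = 939.5


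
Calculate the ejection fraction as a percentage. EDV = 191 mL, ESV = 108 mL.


SV = EDV - ESV = 191 - 108 = 83 mL
EF = SV/EDV * 100 = 83/191 * 100
EF = 43.46%


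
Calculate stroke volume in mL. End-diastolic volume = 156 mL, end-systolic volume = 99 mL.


SV = EDV - ESV
SV = 156 - 99
SV = 57 mL


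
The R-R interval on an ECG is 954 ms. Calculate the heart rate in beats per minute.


HR = 60 / RR_interval(s)
RR = 954 ms = 0.954 s
HR = 60 / 0.954 = 62.89 bpm


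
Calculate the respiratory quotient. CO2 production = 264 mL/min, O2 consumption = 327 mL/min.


RQ = VCO2 / VO2
RQ = 264 / 327
RQ = 0.8073


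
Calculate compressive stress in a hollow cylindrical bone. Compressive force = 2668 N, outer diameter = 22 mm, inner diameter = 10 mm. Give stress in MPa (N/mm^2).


A = pi*(r_o^2 - r_i^2)
r_o = 11 mm, r_i = 5 mm
A = 301.593 mm^2
sigma = F/A = 2668 / 301.593
sigma = 8.846 MPa


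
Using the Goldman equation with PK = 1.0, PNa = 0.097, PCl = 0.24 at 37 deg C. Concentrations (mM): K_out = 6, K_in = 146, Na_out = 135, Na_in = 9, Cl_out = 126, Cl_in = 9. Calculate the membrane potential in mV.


Vm = (RT/F)*ln((PK*Ko + PNa*Nao + PCl*Cli)/(PK*Ki + PNa*Nai + PCl*Clo))
Numer = 21.255, Denom = 177.113
Vm = -56.66 mV


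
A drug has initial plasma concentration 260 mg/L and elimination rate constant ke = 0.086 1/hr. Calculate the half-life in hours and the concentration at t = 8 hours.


t_half = ln(2) / ke = 0.693147 / 0.086 = 8.06 hr
C(t) = C0 * exp(-ke*t) = 260 * exp(-0.086*8)
C(8) = 130.7 mg/L


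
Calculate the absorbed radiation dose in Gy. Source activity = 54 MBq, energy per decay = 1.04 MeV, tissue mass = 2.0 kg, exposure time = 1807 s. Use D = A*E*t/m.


A = 54 MBq = 5.4000e+07 Bq
E = 1.04 MeV = 1.66608e-13 J
D = A*E*t/m = 5.4000e+07*1.66608e-13*1807/2.0
D = 0.008129 Gy


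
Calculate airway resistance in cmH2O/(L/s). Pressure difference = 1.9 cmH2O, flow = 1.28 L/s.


R = dP / flow
R = 1.9 / 1.28
R = 1.484 cmH2O/(L/s)


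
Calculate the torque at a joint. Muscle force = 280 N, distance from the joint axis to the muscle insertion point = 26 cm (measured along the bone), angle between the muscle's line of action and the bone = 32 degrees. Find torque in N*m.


Torque = F * d * sin(theta)   (moment arm = d*sin(theta))
d = 26 cm = 0.26 m
Torque = 280 * 0.26 * sin(32)
Torque = 38.58 N*m


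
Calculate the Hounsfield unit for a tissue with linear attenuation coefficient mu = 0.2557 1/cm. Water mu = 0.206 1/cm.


HU = ((mu_tissue - mu_water) / mu_water) * 1000
HU = ((0.2557 - 0.206) / 0.206) * 1000
HU = 241.3


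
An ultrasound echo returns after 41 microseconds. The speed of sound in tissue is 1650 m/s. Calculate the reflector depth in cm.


depth = c * t / 2
t = 41 us = 4.1000e-05 s
depth = 1650 * 4.1000e-05 / 2
depth = 0.033825 m = 3.3825 cm


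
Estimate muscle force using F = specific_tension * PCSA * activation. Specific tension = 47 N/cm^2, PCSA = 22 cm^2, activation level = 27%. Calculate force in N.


F = sigma * PCSA * activation
F = 47 * 22 * 0.27
F = 279.2 N


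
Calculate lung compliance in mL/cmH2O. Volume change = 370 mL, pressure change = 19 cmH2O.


C = dV / dP
C = 370 / 19
C = 19.47 mL/cmH2O


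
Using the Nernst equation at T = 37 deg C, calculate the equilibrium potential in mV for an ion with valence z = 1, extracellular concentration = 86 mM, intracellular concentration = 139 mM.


E = (RT/(zF)) * ln(C_out/C_in)
T = 37 + 273.15 = 310.15 K
E = (8.314 * 310.15 / (1 * 96485)) * ln(86/139)
E = -12.83 mV


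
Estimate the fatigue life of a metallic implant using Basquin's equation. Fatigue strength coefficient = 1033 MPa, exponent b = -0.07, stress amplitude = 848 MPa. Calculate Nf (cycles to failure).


sigma_a = sigma_f' * (2Nf)^b
2Nf = (sigma_a/sigma_f')^(1/b)
2Nf = (848/1033)^(1/-0.07)
2Nf = 16.762916
Nf = 8.381


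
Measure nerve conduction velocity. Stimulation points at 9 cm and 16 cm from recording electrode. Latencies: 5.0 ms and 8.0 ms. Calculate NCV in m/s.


Distance = (16 - 9) / 100 = 0.07 m
dt = (8.0 - 5.0) / 1000 = 0.003 s
NCV = dist / dt = 23.33 m/s


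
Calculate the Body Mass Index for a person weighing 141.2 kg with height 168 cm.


BMI = weight / height^2
height = 168 cm = 1.68 m
BMI = 141.2 / 1.68^2
BMI = 50.03 kg/m^2


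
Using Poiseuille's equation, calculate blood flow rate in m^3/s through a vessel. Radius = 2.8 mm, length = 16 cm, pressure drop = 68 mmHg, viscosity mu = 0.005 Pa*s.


Q = pi*r^4*dP / (8*mu*L)
r = 0.0028 m, L = 0.16 m
dP = 68 mmHg = 9065.896 Pa
Q = 2.7353e-04 m^3/s


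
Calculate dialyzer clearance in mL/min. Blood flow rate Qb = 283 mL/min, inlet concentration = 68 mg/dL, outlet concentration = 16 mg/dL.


K = Qb * (Cb_in - Cb_out) / Cb_in
K = 283 * (68 - 16) / 68
K = 216.4 mL/min


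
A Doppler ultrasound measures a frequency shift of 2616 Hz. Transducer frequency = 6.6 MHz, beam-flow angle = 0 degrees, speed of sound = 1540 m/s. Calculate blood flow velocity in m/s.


v = fd * c / (2 * f0 * cos(theta))
v = 2616 * 1540 / (2 * 6.6000e+06 * cos(0))
v = 0.3052 m/s


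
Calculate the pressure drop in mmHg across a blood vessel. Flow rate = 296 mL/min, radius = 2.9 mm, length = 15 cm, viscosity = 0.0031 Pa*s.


dP = 8*mu*L*Q / (pi*r^4)
Q = 296 mL/min = 4.93333e-06 m^3/s
dP = 82.5926 Pa = 82.5926 / 133.322 mmHg = 0.6195 mmHg


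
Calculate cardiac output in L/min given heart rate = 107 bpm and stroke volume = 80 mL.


CO = HR * SV
CO = 107 * 80 / 1000
CO = 8.56 L/min


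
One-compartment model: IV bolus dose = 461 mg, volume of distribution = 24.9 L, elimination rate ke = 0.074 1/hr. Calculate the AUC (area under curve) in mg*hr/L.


C0 = Dose/Vd = 461/24.9 = 18.5141 mg/L
AUC = C0/ke = 18.5141/0.074
AUC = 250.2 mg*hr/L


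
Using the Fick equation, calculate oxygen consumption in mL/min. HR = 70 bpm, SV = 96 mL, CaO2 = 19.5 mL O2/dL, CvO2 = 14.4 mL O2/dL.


CO = HR*SV = 70*96/1000 = 6.72 L/min
a-v O2 diff = 19.5 - 14.4 = 5.1 mL/dL
VO2 = CO * (CaO2-CvO2) * 10 dL/L
VO2 = 6.72 * 5.1 * 10
VO2 = 342.7 mL/min


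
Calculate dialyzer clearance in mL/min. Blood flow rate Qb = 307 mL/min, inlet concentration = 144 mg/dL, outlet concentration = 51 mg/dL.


K = Qb * (Cb_in - Cb_out) / Cb_in
K = 307 * (144 - 51) / 144
K = 198.3 mL/min


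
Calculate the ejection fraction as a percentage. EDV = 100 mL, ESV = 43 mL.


SV = EDV - ESV = 100 - 43 = 57 mL
EF = SV/EDV * 100 = 57/100 * 100
EF = 57%


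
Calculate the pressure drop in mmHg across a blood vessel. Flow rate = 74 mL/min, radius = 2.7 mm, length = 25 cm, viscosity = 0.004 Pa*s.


dP = 8*mu*L*Q / (pi*r^4)
Q = 74 mL/min = 1.23333e-06 m^3/s
dP = 59.0969 Pa = 59.0969 / 133.322 mmHg = 0.4433 mmHg


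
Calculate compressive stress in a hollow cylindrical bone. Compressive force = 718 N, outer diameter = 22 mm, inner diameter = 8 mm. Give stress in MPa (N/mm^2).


A = pi*(r_o^2 - r_i^2)
r_o = 11 mm, r_i = 4 mm
A = 329.867 mm^2
sigma = F/A = 718 / 329.867
sigma = 2.177 MPa


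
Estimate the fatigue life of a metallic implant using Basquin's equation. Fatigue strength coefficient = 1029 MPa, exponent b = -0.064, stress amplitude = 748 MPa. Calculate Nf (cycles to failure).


sigma_a = sigma_f' * (2Nf)^b
2Nf = (sigma_a/sigma_f')^(1/b)
2Nf = (748/1029)^(1/-0.064)
2Nf = 145.97476
Nf = 72.99


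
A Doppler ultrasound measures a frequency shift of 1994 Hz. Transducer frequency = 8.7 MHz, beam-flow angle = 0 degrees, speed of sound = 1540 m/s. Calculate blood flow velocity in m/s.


v = fd * c / (2 * f0 * cos(theta))
v = 1994 * 1540 / (2 * 8.7000e+06 * cos(0))
v = 0.1765 m/s


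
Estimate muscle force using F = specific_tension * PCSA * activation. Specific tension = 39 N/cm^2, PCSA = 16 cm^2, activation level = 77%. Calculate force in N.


F = sigma * PCSA * activation
F = 39 * 16 * 0.77
F = 480.5 N


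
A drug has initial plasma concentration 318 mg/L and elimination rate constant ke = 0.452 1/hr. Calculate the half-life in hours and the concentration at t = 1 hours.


t_half = ln(2) / ke = 0.693147 / 0.452 = 1.534 hr
C(t) = C0 * exp(-ke*t) = 318 * exp(-0.452*1)
C(1) = 202.4 mg/L


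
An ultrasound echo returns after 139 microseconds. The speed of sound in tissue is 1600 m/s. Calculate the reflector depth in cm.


depth = c * t / 2
t = 139 us = 1.3900e-04 s
depth = 1600 * 1.3900e-04 / 2
depth = 0.1112 m = 11.12 cm


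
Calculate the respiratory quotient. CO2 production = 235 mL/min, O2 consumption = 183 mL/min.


RQ = VCO2 / VO2
RQ = 235 / 183
RQ = 1.284


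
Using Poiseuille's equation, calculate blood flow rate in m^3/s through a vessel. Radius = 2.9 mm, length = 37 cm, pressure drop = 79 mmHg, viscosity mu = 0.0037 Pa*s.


Q = pi*r^4*dP / (8*mu*L)
r = 0.0029 m, L = 0.37 m
dP = 79 mmHg = 10532.438 Pa
Q = 2.1369e-04 m^3/s


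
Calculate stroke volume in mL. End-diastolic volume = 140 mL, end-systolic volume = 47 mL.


SV = EDV - ESV
SV = 140 - 47
SV = 93 mL


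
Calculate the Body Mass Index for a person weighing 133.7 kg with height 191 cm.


BMI = weight / height^2
height = 191 cm = 1.91 m
BMI = 133.7 / 1.91^2
BMI = 36.65 kg/m^2


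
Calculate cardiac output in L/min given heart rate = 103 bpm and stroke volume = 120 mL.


CO = HR * SV
CO = 103 * 120 / 1000
CO = 12.36 L/min


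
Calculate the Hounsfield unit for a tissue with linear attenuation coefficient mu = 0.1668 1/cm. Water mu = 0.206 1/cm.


HU = ((mu_tissue - mu_water) / mu_water) * 1000
HU = ((0.1668 - 0.206) / 0.206) * 1000
HU = -190.3


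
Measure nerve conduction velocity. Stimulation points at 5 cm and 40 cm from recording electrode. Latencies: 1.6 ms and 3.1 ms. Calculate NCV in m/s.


Distance = (40 - 5) / 100 = 0.35 m
dt = (3.1 - 1.6) / 1000 = 0.0015 s
NCV = dist / dt = 233.3 m/s


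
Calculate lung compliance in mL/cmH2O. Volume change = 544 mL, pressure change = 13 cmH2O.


C = dV / dP
C = 544 / 13
C = 41.85 mL/cmH2O


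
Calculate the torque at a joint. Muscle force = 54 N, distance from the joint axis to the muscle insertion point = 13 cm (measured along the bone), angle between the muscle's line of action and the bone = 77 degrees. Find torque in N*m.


Torque = F * d * sin(theta)   (moment arm = d*sin(theta))
d = 13 cm = 0.13 m
Torque = 54 * 0.13 * sin(77)
Torque = 6.84 N*m


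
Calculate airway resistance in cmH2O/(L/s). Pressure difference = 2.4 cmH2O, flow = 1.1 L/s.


R = dP / flow
R = 2.4 / 1.1
R = 2.182 cmH2O/(L/s)


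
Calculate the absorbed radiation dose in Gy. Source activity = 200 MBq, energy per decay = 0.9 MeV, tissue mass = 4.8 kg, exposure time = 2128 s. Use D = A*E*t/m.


A = 200 MBq = 2.0000e+08 Bq
E = 0.9 MeV = 1.4418e-13 J
D = A*E*t/m = 2.0000e+08*1.4418e-13*2128/4.8
D = 0.01278 Gy


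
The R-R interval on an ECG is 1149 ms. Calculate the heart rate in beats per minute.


HR = 60 / RR_interval(s)
RR = 1149 ms = 1.149 s
HR = 60 / 1.149 = 52.22 bpm


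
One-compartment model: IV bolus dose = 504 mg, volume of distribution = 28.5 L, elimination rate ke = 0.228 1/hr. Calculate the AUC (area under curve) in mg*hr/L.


C0 = Dose/Vd = 504/28.5 = 17.6842 mg/L
AUC = C0/ke = 17.6842/0.228
AUC = 77.56 mg*hr/L


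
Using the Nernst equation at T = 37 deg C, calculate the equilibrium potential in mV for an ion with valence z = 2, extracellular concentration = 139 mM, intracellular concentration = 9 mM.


E = (RT/(zF)) * ln(C_out/C_in)
T = 37 + 273.15 = 310.15 K
E = (8.314 * 310.15 / (2 * 96485)) * ln(139/9)
E = 36.58 mV


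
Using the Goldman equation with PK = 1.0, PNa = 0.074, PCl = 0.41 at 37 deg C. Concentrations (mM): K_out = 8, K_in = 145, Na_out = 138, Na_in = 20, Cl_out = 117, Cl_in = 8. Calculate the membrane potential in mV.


Vm = (RT/F)*ln((PK*Ko + PNa*Nao + PCl*Cli)/(PK*Ki + PNa*Nai + PCl*Clo))
Numer = 21.492, Denom = 194.45
Vm = -58.86 mV


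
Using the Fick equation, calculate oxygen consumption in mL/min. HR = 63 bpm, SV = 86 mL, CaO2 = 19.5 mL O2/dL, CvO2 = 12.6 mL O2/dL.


CO = HR*SV = 63*86/1000 = 5.418 L/min
a-v O2 diff = 19.5 - 12.6 = 6.9 mL/dL
VO2 = CO * (CaO2-CvO2) * 10 dL/L
VO2 = 5.418 * 6.9 * 10
VO2 = 373.8 mL/min


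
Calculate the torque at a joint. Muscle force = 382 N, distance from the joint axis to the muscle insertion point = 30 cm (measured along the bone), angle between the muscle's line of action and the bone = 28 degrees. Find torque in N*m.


Torque = F * d * sin(theta)   (moment arm = d*sin(theta))
d = 30 cm = 0.3 m
Torque = 382 * 0.3 * sin(28)
Torque = 53.8 N*m


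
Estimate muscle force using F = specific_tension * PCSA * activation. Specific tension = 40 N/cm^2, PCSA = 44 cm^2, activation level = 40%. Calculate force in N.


F = sigma * PCSA * activation
F = 40 * 44 * 0.4
F = 704 N


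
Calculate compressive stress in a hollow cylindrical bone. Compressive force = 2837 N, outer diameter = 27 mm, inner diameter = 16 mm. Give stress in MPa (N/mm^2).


A = pi*(r_o^2 - r_i^2)
r_o = 13.5 mm, r_i = 8 mm
A = 371.493 mm^2
sigma = F/A = 2837 / 371.493
sigma = 7.637 MPa


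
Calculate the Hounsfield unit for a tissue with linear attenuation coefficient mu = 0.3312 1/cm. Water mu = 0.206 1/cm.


HU = ((mu_tissue - mu_water) / mu_water) * 1000
HU = ((0.3312 - 0.206) / 0.206) * 1000
HU = 607.8


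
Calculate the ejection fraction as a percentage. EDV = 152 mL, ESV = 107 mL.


SV = EDV - ESV = 152 - 107 = 45 mL
EF = SV/EDV * 100 = 45/152 * 100
EF = 29.61%


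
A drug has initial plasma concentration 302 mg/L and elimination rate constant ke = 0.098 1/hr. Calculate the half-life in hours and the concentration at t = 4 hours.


t_half = ln(2) / ke = 0.693147 / 0.098 = 7.073 hr
C(t) = C0 * exp(-ke*t) = 302 * exp(-0.098*4)
C(4) = 204.1 mg/L


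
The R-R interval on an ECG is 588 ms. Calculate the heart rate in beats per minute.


HR = 60 / RR_interval(s)
RR = 588 ms = 0.588 s
HR = 60 / 0.588 = 102 bpm


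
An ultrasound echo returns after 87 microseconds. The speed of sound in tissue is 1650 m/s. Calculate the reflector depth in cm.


depth = c * t / 2
t = 87 us = 8.7000e-05 s
depth = 1650 * 8.7000e-05 / 2
depth = 0.071775 m = 7.1775 cm


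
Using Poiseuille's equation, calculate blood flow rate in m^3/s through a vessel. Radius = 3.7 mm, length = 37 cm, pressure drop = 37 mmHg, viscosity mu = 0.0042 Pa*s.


Q = pi*r^4*dP / (8*mu*L)
r = 0.0037 m, L = 0.37 m
dP = 37 mmHg = 4932.914 Pa
Q = 2.3362e-04 m^3/s


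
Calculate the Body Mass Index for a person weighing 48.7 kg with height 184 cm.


BMI = weight / height^2
height = 184 cm = 1.84 m
BMI = 48.7 / 1.84^2
BMI = 14.38 kg/m^2


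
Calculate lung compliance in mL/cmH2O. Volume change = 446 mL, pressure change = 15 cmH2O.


C = dV / dP
C = 446 / 15
C = 29.73 mL/cmH2O


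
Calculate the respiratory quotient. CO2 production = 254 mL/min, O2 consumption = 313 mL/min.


RQ = VCO2 / VO2
RQ = 254 / 313
RQ = 0.8115


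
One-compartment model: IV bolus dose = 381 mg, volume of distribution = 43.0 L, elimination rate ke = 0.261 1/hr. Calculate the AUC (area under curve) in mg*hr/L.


C0 = Dose/Vd = 381/43.0 = 8.86047 mg/L
AUC = C0/ke = 8.86047/0.261
AUC = 33.95 mg*hr/L


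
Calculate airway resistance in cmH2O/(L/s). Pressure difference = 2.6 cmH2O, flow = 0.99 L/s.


R = dP / flow
R = 2.6 / 0.99
R = 2.626 cmH2O/(L/s)


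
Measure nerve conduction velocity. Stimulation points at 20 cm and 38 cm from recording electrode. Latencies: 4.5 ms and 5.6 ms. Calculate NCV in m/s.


Distance = (38 - 20) / 100 = 0.18 m
dt = (5.6 - 4.5) / 1000 = 0.0011 s
NCV = dist / dt = 163.6 m/s


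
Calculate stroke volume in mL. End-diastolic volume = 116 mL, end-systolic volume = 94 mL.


SV = EDV - ESV
SV = 116 - 94
SV = 22 mL


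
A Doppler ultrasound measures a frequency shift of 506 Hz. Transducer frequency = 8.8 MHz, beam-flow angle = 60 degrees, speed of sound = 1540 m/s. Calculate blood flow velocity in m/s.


v = fd * c / (2 * f0 * cos(theta))
v = 506 * 1540 / (2 * 8.8000e+06 * cos(60))
v = 0.08855 m/s


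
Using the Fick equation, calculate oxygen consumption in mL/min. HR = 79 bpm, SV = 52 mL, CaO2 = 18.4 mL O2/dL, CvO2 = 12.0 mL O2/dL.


CO = HR*SV = 79*52/1000 = 4.108 L/min
a-v O2 diff = 18.4 - 12.0 = 6.4 mL/dL
VO2 = CO * (CaO2-CvO2) * 10 dL/L
VO2 = 4.108 * 6.4 * 10
VO2 = 262.9 mL/min


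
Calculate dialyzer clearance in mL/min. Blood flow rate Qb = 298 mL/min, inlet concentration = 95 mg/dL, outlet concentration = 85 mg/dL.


K = Qb * (Cb_in - Cb_out) / Cb_in
K = 298 * (95 - 85) / 95
K = 31.37 mL/min


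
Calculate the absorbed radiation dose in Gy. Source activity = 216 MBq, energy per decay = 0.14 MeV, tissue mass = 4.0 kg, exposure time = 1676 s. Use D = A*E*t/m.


A = 216 MBq = 2.1600e+08 Bq
E = 0.14 MeV = 2.2428e-14 J
D = A*E*t/m = 2.1600e+08*2.2428e-14*1676/4.0
D = 0.00203 Gy


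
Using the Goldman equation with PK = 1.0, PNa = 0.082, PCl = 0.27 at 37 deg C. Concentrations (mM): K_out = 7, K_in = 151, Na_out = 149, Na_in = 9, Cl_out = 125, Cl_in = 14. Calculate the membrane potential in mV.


Vm = (RT/F)*ln((PK*Ko + PNa*Nao + PCl*Cli)/(PK*Ki + PNa*Nai + PCl*Clo))
Numer = 22.998, Denom = 185.488
Vm = -55.79 mV


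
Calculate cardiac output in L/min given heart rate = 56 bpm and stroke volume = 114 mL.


CO = HR * SV
CO = 56 * 114 / 1000
CO = 6.384 L/min


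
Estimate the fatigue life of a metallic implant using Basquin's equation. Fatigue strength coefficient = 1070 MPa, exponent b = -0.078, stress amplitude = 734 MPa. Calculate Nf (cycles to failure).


sigma_a = sigma_f' * (2Nf)^b
2Nf = (sigma_a/sigma_f')^(1/b)
2Nf = (734/1070)^(1/-0.078)
2Nf = 125.47595
Nf = 62.74


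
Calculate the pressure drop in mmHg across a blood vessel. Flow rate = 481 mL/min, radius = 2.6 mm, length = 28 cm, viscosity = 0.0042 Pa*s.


dP = 8*mu*L*Q / (pi*r^4)
Q = 481 mL/min = 8.01667e-06 m^3/s
dP = 525.349 Pa = 525.349 / 133.322 mmHg = 3.94 mmHg


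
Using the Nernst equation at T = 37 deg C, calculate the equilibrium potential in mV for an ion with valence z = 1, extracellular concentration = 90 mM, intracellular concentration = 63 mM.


E = (RT/(zF)) * ln(C_out/C_in)
T = 37 + 273.15 = 310.15 K
E = (8.314 * 310.15 / (1 * 96485)) * ln(90/63)
E = 9.532 mV


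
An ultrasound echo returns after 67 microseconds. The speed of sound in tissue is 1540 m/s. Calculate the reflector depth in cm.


depth = c * t / 2
t = 67 us = 6.7000e-05 s
depth = 1540 * 6.7000e-05 / 2
depth = 0.05159 m = 5.159 cm


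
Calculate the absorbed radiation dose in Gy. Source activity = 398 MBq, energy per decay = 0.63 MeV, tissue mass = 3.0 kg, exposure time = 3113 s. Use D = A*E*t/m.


A = 398 MBq = 3.9800e+08 Bq
E = 0.63 MeV = 1.00926e-13 J
D = A*E*t/m = 3.9800e+08*1.00926e-13*3113/3.0
D = 0.04168 Gy


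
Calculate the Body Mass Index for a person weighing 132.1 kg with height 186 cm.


BMI = weight / height^2
height = 186 cm = 1.86 m
BMI = 132.1 / 1.86^2
BMI = 38.18 kg/m^2


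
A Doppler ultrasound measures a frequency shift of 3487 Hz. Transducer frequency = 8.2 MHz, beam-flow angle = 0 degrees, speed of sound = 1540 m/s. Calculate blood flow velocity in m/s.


v = fd * c / (2 * f0 * cos(theta))
v = 3487 * 1540 / (2 * 8.2000e+06 * cos(0))
v = 0.3274 m/s


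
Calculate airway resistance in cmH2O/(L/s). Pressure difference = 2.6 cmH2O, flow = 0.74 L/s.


R = dP / flow
R = 2.6 / 0.74
R = 3.514 cmH2O/(L/s)


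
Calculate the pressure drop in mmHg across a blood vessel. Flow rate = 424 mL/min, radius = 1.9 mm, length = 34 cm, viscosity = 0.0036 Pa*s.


dP = 8*mu*L*Q / (pi*r^4)
Q = 424 mL/min = 7.06667e-06 m^3/s
dP = 1690.14 Pa = 1690.14 / 133.322 mmHg = 12.68 mmHg


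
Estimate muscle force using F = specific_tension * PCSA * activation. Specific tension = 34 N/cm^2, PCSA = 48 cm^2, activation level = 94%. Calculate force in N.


F = sigma * PCSA * activation
F = 34 * 48 * 0.94
F = 1534 N


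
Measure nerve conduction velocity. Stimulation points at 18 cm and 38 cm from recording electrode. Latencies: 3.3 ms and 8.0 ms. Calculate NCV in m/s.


Distance = (38 - 18) / 100 = 0.2 m
dt = (8.0 - 3.3) / 1000 = 0.0047 s
NCV = dist / dt = 42.55 m/s


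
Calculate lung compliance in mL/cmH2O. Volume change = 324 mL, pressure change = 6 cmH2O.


C = dV / dP
C = 324 / 6
C = 54 mL/cmH2O


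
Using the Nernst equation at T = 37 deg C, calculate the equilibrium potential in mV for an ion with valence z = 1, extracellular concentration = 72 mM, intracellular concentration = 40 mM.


E = (RT/(zF)) * ln(C_out/C_in)
T = 37 + 273.15 = 310.15 K
E = (8.314 * 310.15 / (1 * 96485)) * ln(72/40)
E = 15.71 mV


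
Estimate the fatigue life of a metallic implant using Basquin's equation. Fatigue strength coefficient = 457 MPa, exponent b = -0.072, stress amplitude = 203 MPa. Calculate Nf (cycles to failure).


sigma_a = sigma_f' * (2Nf)^b
2Nf = (sigma_a/sigma_f')^(1/b)
2Nf = (203/457)^(1/-0.072)
2Nf = 78473.762
Nf = 3.924e+04


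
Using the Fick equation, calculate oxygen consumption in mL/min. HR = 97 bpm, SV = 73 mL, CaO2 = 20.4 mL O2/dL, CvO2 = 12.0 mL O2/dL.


CO = HR*SV = 97*73/1000 = 7.081 L/min
a-v O2 diff = 20.4 - 12.0 = 8.4 mL/dL
VO2 = CO * (CaO2-CvO2) * 10 dL/L
VO2 = 7.081 * 8.4 * 10
VO2 = 594.8 mL/min


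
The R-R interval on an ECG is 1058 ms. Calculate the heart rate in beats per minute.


HR = 60 / RR_interval(s)
RR = 1058 ms = 1.058 s
HR = 60 / 1.058 = 56.71 bpm


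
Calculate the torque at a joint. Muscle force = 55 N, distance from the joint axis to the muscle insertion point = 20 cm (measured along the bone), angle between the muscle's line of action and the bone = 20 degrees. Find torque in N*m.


Torque = F * d * sin(theta)   (moment arm = d*sin(theta))
d = 20 cm = 0.2 m
Torque = 55 * 0.2 * sin(20)
Torque = 3.762 N*m


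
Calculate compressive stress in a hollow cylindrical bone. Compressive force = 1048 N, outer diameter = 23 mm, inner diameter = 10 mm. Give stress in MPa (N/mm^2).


A = pi*(r_o^2 - r_i^2)
r_o = 11.5 mm, r_i = 5 mm
A = 336.936 mm^2
sigma = F/A = 1048 / 336.936
sigma = 3.11 MPa


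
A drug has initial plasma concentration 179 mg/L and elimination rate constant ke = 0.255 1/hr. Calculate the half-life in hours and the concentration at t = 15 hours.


t_half = ln(2) / ke = 0.693147 / 0.255 = 2.718 hr
C(t) = C0 * exp(-ke*t) = 179 * exp(-0.255*15)
C(15) = 3.905 mg/L


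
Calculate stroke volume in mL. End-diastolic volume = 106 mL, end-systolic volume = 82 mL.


SV = EDV - ESV
SV = 106 - 82
SV = 24 mL


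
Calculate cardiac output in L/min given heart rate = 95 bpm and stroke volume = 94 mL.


CO = HR * SV
CO = 95 * 94 / 1000
CO = 8.93 L/min


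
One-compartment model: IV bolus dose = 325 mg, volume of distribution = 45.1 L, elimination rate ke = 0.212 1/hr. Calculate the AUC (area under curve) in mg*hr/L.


C0 = Dose/Vd = 325/45.1 = 7.20621 mg/L
AUC = C0/ke = 7.20621/0.212
AUC = 33.99 mg*hr/L


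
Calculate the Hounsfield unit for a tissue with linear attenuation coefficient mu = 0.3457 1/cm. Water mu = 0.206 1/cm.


HU = ((mu_tissue - mu_water) / mu_water) * 1000
HU = ((0.3457 - 0.206) / 0.206) * 1000
HU = 678.2


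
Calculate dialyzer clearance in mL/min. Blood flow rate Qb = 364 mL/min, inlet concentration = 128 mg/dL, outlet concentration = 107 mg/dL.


K = Qb * (Cb_in - Cb_out) / Cb_in
K = 364 * (128 - 107) / 128
K = 59.72 mL/min


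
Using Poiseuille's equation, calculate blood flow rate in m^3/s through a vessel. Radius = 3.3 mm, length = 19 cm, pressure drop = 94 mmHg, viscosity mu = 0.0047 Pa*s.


Q = pi*r^4*dP / (8*mu*L)
r = 0.0033 m, L = 0.19 m
dP = 94 mmHg = 12532.268 Pa
Q = 6.5357e-04 m^3/s


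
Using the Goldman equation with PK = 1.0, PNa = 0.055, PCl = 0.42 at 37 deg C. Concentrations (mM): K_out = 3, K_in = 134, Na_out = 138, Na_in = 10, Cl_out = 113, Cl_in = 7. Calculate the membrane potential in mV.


Vm = (RT/F)*ln((PK*Ko + PNa*Nao + PCl*Cli)/(PK*Ki + PNa*Nai + PCl*Clo))
Numer = 13.53, Denom = 182.01
Vm = -69.46 mV


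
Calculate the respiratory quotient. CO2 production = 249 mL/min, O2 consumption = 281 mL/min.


RQ = VCO2 / VO2
RQ = 249 / 281
RQ = 0.8861


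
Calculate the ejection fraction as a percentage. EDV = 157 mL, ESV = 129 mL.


SV = EDV - ESV = 157 - 129 = 28 mL
EF = SV/EDV * 100 = 28/157 * 100
EF = 17.83%


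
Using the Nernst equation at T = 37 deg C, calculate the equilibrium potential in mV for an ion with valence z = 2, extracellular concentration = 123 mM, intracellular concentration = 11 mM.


E = (RT/(zF)) * ln(C_out/C_in)
T = 37 + 273.15 = 310.15 K
E = (8.314 * 310.15 / (2 * 96485)) * ln(123/11)
E = 32.26 mV


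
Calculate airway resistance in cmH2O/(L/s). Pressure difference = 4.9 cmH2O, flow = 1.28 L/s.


R = dP / flow
R = 4.9 / 1.28
R = 3.828 cmH2O/(L/s)


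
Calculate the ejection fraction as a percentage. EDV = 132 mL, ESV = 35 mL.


SV = EDV - ESV = 132 - 35 = 97 mL
EF = SV/EDV * 100 = 97/132 * 100
EF = 73.48%


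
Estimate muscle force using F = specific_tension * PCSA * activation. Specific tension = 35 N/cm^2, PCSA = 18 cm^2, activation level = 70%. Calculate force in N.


F = sigma * PCSA * activation
F = 35 * 18 * 0.7
F = 441 N


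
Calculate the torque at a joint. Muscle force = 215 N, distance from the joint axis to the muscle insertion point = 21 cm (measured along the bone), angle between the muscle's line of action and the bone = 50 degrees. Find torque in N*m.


Torque = F * d * sin(theta)   (moment arm = d*sin(theta))
d = 21 cm = 0.21 m
Torque = 215 * 0.21 * sin(50)
Torque = 34.59 N*m


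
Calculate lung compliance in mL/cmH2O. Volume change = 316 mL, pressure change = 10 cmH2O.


C = dV / dP
C = 316 / 10
C = 31.6 mL/cmH2O


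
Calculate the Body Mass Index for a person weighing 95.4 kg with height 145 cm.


BMI = weight / height^2
height = 145 cm = 1.45 m
BMI = 95.4 / 1.45^2
BMI = 45.37 kg/m^2


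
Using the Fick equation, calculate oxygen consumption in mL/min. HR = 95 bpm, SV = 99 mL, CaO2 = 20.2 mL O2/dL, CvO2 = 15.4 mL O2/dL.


CO = HR*SV = 95*99/1000 = 9.405 L/min
a-v O2 diff = 20.2 - 15.4 = 4.8 mL/dL
VO2 = CO * (CaO2-CvO2) * 10 dL/L
VO2 = 9.405 * 4.8 * 10
VO2 = 451.4 mL/min


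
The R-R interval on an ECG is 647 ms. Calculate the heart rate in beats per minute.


HR = 60 / RR_interval(s)
RR = 647 ms = 0.647 s
HR = 60 / 0.647 = 92.74 bpm


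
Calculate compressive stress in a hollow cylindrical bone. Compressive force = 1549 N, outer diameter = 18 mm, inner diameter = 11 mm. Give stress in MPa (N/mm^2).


A = pi*(r_o^2 - r_i^2)
r_o = 9 mm, r_i = 5.5 mm
A = 159.436 mm^2
sigma = F/A = 1549 / 159.436
sigma = 9.715 MPa


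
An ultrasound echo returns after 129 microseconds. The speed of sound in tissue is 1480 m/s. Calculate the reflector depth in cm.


depth = c * t / 2
t = 129 us = 1.2900e-04 s
depth = 1480 * 1.2900e-04 / 2
depth = 0.09546 m = 9.546 cm


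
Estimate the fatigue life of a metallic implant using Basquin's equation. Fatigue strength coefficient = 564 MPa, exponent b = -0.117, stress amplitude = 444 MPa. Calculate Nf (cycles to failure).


sigma_a = sigma_f' * (2Nf)^b
2Nf = (sigma_a/sigma_f')^(1/b)
2Nf = (444/564)^(1/-0.117)
2Nf = 7.7268262
Nf = 3.863


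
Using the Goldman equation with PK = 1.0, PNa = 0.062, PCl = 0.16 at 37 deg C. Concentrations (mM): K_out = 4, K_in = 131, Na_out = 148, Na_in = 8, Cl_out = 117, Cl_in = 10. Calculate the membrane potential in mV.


Vm = (RT/F)*ln((PK*Ko + PNa*Nao + PCl*Cli)/(PK*Ki + PNa*Nai + PCl*Clo))
Numer = 14.776, Denom = 150.216
Vm = -61.98 mV


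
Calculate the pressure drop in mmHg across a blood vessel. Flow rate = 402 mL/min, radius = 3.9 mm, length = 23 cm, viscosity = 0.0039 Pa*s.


dP = 8*mu*L*Q / (pi*r^4)
Q = 402 mL/min = 6.7e-06 m^3/s
dP = 66.1529 Pa = 66.1529 / 133.322 mmHg = 0.4962 mmHg


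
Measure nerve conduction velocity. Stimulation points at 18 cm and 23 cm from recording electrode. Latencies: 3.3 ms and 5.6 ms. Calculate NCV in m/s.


Distance = (23 - 18) / 100 = 0.05 m
dt = (5.6 - 3.3) / 1000 = 0.0023 s
NCV = dist / dt = 21.74 m/s


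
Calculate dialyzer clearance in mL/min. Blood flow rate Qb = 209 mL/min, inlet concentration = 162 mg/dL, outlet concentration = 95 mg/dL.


K = Qb * (Cb_in - Cb_out) / Cb_in
K = 209 * (162 - 95) / 162
K = 86.44 mL/min


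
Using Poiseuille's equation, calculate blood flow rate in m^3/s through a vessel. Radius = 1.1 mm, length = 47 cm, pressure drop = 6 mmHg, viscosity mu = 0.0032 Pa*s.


Q = pi*r^4*dP / (8*mu*L)
r = 0.0011 m, L = 0.47 m
dP = 6 mmHg = 799.932 Pa
Q = 3.0580e-07 m^3/s


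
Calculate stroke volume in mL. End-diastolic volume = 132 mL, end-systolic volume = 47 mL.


SV = EDV - ESV
SV = 132 - 47
SV = 85 mL


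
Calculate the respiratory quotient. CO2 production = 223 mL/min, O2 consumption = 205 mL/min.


RQ = VCO2 / VO2
RQ = 223 / 205
RQ = 1.088


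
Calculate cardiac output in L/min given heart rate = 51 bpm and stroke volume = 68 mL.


CO = HR * SV
CO = 51 * 68 / 1000
CO = 3.468 L/min


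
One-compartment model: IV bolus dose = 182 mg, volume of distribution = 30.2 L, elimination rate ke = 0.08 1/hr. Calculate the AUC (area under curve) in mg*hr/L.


C0 = Dose/Vd = 182/30.2 = 6.02649 mg/L
AUC = C0/ke = 6.02649/0.08
AUC = 75.33 mg*hr/L


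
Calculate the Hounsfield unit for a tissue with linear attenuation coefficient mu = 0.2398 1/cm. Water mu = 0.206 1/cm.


HU = ((mu_tissue - mu_water) / mu_water) * 1000
HU = ((0.2398 - 0.206) / 0.206) * 1000
HU = 164.1


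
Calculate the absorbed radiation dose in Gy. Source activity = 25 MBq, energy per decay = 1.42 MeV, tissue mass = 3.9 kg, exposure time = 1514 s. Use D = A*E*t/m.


A = 25 MBq = 2.5000e+07 Bq
E = 1.42 MeV = 2.27484e-13 J
D = A*E*t/m = 2.5000e+07*2.27484e-13*1514/3.9
D = 0.002208 Gy


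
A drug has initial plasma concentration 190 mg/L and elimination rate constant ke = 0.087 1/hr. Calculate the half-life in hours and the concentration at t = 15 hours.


t_half = ln(2) / ke = 0.693147 / 0.087 = 7.967 hr
C(t) = C0 * exp(-ke*t) = 190 * exp(-0.087*15)
C(15) = 51.52 mg/L


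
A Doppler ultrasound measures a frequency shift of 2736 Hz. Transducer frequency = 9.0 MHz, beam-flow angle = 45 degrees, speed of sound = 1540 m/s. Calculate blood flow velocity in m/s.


v = fd * c / (2 * f0 * cos(theta))
v = 2736 * 1540 / (2 * 9.0000e+06 * cos(45))
v = 0.331 m/s


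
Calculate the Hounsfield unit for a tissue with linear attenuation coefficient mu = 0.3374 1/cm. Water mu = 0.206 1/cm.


HU = ((mu_tissue - mu_water) / mu_water) * 1000
HU = ((0.3374 - 0.206) / 0.206) * 1000
HU = 637.9


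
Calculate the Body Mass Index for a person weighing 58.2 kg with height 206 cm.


BMI = weight / height^2
height = 206 cm = 2.06 m
BMI = 58.2 / 2.06^2
BMI = 13.71 kg/m^2


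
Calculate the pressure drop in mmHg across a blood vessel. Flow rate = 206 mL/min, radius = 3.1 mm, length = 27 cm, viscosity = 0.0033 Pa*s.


dP = 8*mu*L*Q / (pi*r^4)
Q = 206 mL/min = 3.43333e-06 m^3/s
dP = 84.3503 Pa = 84.3503 / 133.322 mmHg = 0.6327 mmHg


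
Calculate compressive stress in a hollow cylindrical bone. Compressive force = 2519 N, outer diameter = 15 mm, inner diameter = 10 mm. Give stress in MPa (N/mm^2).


A = pi*(r_o^2 - r_i^2)
r_o = 7.5 mm, r_i = 5 mm
A = 98.1748 mm^2
sigma = F/A = 2519 / 98.1748
sigma = 25.66 MPa


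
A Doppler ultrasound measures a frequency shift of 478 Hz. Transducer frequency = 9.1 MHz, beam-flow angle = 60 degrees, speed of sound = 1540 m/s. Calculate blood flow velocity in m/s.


v = fd * c / (2 * f0 * cos(theta))
v = 478 * 1540 / (2 * 9.1000e+06 * cos(60))
v = 0.08089 m/s


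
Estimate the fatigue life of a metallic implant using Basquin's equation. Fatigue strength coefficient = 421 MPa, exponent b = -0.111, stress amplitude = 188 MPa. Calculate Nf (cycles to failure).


sigma_a = sigma_f' * (2Nf)^b
2Nf = (sigma_a/sigma_f')^(1/b)
2Nf = (188/421)^(1/-0.111)
2Nf = 1426.5024
Nf = 713.3


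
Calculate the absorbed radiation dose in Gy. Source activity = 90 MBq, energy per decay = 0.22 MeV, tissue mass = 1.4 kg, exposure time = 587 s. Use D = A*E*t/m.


A = 90 MBq = 9.0000e+07 Bq
E = 0.22 MeV = 3.5244e-14 J
D = A*E*t/m = 9.0000e+07*3.5244e-14*587/1.4
D = 0.00133 Gy


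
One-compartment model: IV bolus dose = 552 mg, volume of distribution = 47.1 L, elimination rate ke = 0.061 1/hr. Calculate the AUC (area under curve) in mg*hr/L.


C0 = Dose/Vd = 552/47.1 = 11.7197 mg/L
AUC = C0/ke = 11.7197/0.061
AUC = 192.1 mg*hr/L


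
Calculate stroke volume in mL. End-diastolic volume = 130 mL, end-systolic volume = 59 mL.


SV = EDV - ESV
SV = 130 - 59
SV = 71 mL


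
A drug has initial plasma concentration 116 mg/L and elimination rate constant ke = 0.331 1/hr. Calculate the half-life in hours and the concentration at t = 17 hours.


t_half = ln(2) / ke = 0.693147 / 0.331 = 2.094 hr
C(t) = C0 * exp(-ke*t) = 116 * exp(-0.331*17)
C(17) = 0.4175 mg/L


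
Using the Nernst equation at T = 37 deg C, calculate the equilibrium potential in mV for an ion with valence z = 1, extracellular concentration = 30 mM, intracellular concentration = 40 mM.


E = (RT/(zF)) * ln(C_out/C_in)
T = 37 + 273.15 = 310.15 K
E = (8.314 * 310.15 / (1 * 96485)) * ln(30/40)
E = -7.688 mV


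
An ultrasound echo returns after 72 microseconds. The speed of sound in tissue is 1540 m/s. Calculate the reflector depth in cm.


depth = c * t / 2
t = 72 us = 7.2000e-05 s
depth = 1540 * 7.2000e-05 / 2
depth = 0.05544 m = 5.544 cm


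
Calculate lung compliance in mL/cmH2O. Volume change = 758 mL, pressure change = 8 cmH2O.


C = dV / dP
C = 758 / 8
C = 94.75 mL/cmH2O


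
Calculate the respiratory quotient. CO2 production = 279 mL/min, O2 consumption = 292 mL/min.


RQ = VCO2 / VO2
RQ = 279 / 292
RQ = 0.9555
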